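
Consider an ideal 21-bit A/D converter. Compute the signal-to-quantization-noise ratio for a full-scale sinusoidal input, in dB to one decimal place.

SNR ≈ 6.02·N + 1.76 dB = 6.02·21 + 1.76 = 128.18 dB.

128.2 dB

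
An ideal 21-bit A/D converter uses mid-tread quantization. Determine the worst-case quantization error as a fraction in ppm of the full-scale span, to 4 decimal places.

Rounding → worst-case error = ½ LSB = V_FS/2^22, so 1e+06/4194304 = 0.238419 ppm of full scale.

0.2384 ppm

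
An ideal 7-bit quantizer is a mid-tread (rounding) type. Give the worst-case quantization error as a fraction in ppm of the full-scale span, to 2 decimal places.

3906.25 ppm

Rounding → worst-case error = ½ LSB = V_FS/2^8, so 1e+06/256 = 3906.25 ppm of full scale.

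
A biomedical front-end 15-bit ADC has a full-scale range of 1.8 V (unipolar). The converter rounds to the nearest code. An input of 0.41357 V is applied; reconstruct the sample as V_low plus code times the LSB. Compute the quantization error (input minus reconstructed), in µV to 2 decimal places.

Step size: 1.8 V ÷ 2^15 = 54.93 µV.
Scaled input = 7528.8121 LSBs, so code = 7529.
V_rec = 0 + 7529·5.49316e-05 = 0.41358032 V.
Error = 0.41357 − 0.41358032 = -1.03223e-05 V = -10.32 µV.

-10.32 µV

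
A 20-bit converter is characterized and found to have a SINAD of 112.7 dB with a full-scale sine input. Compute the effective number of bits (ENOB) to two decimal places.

ENOB = (SINAD − 1.76) / 6.02 = (112.7 − 1.76)/6.02 = 18.429.

18.43 bits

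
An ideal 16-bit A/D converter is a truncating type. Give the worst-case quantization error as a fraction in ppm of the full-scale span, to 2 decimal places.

15.26 ppm

Truncating → worst-case error = 1 LSB = V_FS/2^16, so 1e+06/65536 = 15.2588 ppm of full scale.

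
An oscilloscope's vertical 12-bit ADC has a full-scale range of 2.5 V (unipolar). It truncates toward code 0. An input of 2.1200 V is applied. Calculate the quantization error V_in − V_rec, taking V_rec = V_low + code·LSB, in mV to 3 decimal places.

0.249 mV

One LSB is 2.5 V / 4096 = 0.610 mV.
Scaled input = 3473.4080 LSBs, so code = 3473.
Code 3473 maps back to 0 + 3473×0.000610352 V = 2.119751 V.
Error = 2.1200 − 2.119751 = 0.000249023 V = 0.249 mV.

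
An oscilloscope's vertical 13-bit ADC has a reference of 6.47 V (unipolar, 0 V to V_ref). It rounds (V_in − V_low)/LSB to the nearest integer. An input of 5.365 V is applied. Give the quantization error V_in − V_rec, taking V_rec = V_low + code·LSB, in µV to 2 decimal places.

-76.90 µV

Step size: 6.47 V ÷ 2^13 = 0.790 mV.
(V_in − V_low)/LSB = (5.365 − 0)/0.000789795 = 6792.9026 → code 6793 (round).
Code 6793 maps back to 0 + 6793×0.000789795 V = 5.3650769 V.
Error = 5.365 − 5.3650769 = -7.69043e-05 V = -76.90 µV.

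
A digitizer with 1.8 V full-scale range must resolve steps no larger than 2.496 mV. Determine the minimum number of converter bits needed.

Number of steps required ≥ 1.8 V / 2.496 mV = 721.15.
Need 2^N ≥ 721.15; 2^9 = 512, 2^10 = 1024.
Minimum N = 10.

10 bits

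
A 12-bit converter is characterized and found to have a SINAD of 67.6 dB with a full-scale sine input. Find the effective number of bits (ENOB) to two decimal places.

ENOB = (SINAD − 1.76) / 6.02 = (67.6 − 1.76)/6.02 = 10.937.

10.94 bits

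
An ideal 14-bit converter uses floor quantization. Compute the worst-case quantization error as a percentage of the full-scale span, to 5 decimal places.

Truncating → worst-case error = 1 LSB = V_FS/2^14, so 100/16384 = 0.00610352 % of full scale.

0.00610 %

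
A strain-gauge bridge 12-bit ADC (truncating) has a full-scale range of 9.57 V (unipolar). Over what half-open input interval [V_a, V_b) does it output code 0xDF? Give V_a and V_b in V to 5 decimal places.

[0.52102 V, 0.52336 V)

LSB = 9.57/2^12 = 2.336 mV.
Code 0xDF = 223 decimal.
V_a = V_low + 223·LSB = 0.521023 V; V_b = V_low + 224·LSB = 0.523359 V.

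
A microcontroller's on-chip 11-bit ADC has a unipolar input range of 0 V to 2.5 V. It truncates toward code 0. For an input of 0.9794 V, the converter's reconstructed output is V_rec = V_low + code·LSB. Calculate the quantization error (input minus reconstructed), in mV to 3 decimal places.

0.396 mV

One LSB is 2.5 V / 2048 = 1.221 mV.
(V_in − V_low)/LSB = (0.9794 − 0)/0.0012207 = 802.3245 → code 802 (floor).
Code 802 maps back to 0 + 802×0.0012207 V = 0.97900391 V.
Difference: 0.000396094 V → 0.396 mV.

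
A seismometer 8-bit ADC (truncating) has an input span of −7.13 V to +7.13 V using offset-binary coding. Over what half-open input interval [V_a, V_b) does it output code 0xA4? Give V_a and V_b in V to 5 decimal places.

LSB = 14.26/2^8 = 55.703 mV.
Code 0xA4 = 164 decimal.
V_a = V_low + 164·LSB = 2.00531 V; V_b = V_low + 165·LSB = 2.06102 V.

[2.00531 V, 2.06102 V)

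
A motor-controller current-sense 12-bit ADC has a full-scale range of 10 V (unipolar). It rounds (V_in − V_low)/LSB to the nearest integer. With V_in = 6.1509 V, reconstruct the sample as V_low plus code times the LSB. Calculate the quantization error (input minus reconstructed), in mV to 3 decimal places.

Step size: 10 V ÷ 2^12 = 2.441 mV.
(V_in − V_low)/LSB = (6.1509 − 0)/0.00244141 = 2519.4086 → code 2519 (round).
V_rec = 0 + 2519·0.00244141 = 6.1499023 V.
Error = 6.1509 − 6.1499023 = 0.000997656 V = 0.998 mV.

0.998 mV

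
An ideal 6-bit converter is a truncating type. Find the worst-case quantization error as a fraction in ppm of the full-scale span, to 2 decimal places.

Truncating → worst-case error = 1 LSB = V_FS/2^6, so 1e+06/64 = 15625 ppm of full scale.

15625.00 ppm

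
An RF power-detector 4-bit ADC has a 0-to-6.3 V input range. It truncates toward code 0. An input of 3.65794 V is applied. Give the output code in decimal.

code 9

Full-scale span = 6.3 V; LSB = 6.3/2^4 = 393.750 mV.
(V_in − V_low)/LSB = (3.65794 − 0) / 0.39375 = 9.290.
Floor → code 9.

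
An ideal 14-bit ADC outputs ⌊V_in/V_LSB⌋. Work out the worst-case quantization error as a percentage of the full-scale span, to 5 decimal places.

0.00610 %

Truncating → worst-case error = 1 LSB = V_FS/2^14, so 100/16384 = 0.00610352 % of full scale.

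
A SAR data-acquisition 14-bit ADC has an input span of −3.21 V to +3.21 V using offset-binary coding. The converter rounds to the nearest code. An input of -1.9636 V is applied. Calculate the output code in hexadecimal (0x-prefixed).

LSB = 6.42 V / 16384 = 391.85 µV.
(V_in − V_low)/LSB = (-1.9636 − (−3.21)) / 0.000391846 = 3180.844.
Round → code 3181.
In hexadecimal (0x-prefixed): 0xC6D.

code 0xC6D (decimal 3181)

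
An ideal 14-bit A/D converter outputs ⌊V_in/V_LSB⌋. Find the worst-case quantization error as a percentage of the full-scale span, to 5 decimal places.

0.00610 %

Truncating → worst-case error = 1 LSB = V_FS/2^14, so 100/16384 = 0.00610352 % of full scale.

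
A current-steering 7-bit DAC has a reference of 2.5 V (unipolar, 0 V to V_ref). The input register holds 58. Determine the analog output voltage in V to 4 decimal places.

LSB = 2.5 V / 2^7 = 19.531 mV.
V_out = 0 + 58 × 0.0195312 V = 1.13281 V.

1.1328 V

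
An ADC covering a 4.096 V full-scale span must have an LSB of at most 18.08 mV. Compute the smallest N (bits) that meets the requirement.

Number of steps required ≥ 4.096 V / 18.08 mV = 226.55.
Need 2^N ≥ 226.55; 2^7 = 128, 2^8 = 256.
Minimum N = 8.

8 bits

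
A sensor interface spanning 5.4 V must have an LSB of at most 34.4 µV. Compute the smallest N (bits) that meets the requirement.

18 bits

Number of steps required ≥ 5.4 V / 34.4 µV = 156976.74.
Need 2^N ≥ 156976.74; 2^17 = 131072, 2^18 = 262144.
Minimum N = 18.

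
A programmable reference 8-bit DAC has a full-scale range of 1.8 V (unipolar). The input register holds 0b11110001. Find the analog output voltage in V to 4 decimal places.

LSB = 1.8 V / 2^8 = 7.031 mV.
Code 0b11110001 = 241 decimal.
V_out = 0 + 241 × 0.00703125 V = 1.69453 V.

1.6945 V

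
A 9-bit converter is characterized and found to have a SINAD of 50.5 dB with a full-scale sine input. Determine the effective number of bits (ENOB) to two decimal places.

8.10 bits

ENOB = (SINAD − 1.76) / 6.02 = (50.5 − 1.76)/6.02 = 8.096.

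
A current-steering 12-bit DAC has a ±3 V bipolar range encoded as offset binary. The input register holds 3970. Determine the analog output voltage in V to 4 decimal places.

2.8154 V

LSB = 6 V / 2^12 = 1.465 mV.
V_out = (−3) + 3970 × 0.00146484 V = 2.81543 V.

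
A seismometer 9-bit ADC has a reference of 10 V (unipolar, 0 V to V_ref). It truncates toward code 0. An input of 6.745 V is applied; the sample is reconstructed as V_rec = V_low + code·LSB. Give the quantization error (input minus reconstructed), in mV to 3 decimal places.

6.719 mV

LSB = 10/2^9 = 19.531 mV.
(6.745 − 0)/0.0195312 = 345.3440; ⌊·⌋ gives code 345.
Reconstructed: 6.7382812 V.
Error = 6.745 − 6.7382812 = 0.00671875 V = 6.719 mV.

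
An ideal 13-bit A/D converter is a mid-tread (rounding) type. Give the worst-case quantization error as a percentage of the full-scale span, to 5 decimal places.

Rounding → worst-case error = ½ LSB = V_FS/2^14, so 100/16384 = 0.00610352 % of full scale.

0.00610 %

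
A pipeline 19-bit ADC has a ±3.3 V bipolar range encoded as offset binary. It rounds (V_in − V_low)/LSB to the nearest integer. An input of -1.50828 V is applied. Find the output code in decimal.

code 142330

Full-scale span = 6.6 V; LSB = 6.6/2^19 = 12.59 µV.
Input sits at 142329.893 steps above V_low.
Round → code 142330.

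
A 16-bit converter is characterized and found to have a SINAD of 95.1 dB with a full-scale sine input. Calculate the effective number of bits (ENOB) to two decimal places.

ENOB = (SINAD − 1.76) / 6.02 = (95.1 − 1.76)/6.02 = 15.505.

15.50 bits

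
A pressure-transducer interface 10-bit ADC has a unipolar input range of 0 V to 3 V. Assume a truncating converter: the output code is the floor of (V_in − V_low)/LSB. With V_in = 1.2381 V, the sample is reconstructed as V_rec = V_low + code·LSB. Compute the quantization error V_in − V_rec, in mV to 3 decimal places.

1.772 mV

Step size: 3 V ÷ 2^10 = 2.930 mV.
(V_in − V_low)/LSB = (1.2381 − 0)/0.00292969 = 422.6048 → code 422 (floor).
Reconstructed: 1.2363281 V.
Error = 1.2381 − 1.2363281 = 0.00177188 V = 1.772 mV.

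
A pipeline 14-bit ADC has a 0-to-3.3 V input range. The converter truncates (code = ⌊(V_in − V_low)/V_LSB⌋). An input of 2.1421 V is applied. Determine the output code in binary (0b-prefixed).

LSB = 3.3 V / 16384 = 201.42 µV.
(2.1421 − 0) / 0.000201416 = 10635.202 LSBs.
Floor → code 10635.
In binary (0b-prefixed): 0b10100110001011.

code 0b10100110001011 (decimal 10635)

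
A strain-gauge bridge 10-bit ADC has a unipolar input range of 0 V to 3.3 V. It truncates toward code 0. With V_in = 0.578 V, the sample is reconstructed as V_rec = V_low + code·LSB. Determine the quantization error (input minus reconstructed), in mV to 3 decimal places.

1.145 mV

Step size: 3.3 V ÷ 2^10 = 3.223 mV.
Scaled input = 179.3552 LSBs, so code = 179.
Code 179 maps back to 0 + 179×0.00322266 V = 0.57685547 V.
Difference: 0.00114453 V → 1.145 mV.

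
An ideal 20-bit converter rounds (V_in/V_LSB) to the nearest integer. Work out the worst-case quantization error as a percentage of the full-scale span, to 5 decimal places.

Rounding → worst-case error = ½ LSB = V_FS/2^21, so 100/2097152 = 4.76837e-05 % of full scale.

0.00005 %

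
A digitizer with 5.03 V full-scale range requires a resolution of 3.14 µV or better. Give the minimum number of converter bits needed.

Number of steps required ≥ 5.03 V / 3.14 µV = 1601910.83.
Need 2^N ≥ 1601910.83; 2^20 = 1048576, 2^21 = 2097152.
Minimum N = 21.

21 bits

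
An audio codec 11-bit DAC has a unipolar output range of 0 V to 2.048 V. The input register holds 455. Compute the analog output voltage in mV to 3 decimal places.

455.000 mV

LSB = 2.048 V / 2^11 = 1.000 mV.
V_out = 0 + 455 × 0.001 V = 0.455 V.
= 455.000 mV.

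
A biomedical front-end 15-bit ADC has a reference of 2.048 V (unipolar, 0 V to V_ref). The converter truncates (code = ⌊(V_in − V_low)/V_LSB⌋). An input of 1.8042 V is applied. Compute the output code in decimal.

With 32768 levels over 2.048 V, one step is 62.50 µV.
(1.8042 − 0) / 6.25e-05 = 28867.200 LSBs.
⌊·⌋(28867.200) = 28867.

code 28867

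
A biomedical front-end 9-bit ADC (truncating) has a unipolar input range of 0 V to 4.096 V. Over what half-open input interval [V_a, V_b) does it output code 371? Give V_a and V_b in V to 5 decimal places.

LSB = 4.096/2^9 = 8.000 mV.
V_a = V_low + 371·LSB = 2.968 V; V_b = V_low + 372·LSB = 2.976 V.

[2.96800 V, 2.97600 V)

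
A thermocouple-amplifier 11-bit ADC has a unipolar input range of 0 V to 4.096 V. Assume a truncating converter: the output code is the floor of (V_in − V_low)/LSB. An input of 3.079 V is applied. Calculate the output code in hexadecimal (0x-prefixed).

code 0x603 (decimal 1539)

With 2048 levels over 4.096 V, one step is 2.000 mV.
(3.079 − 0) / 0.002 = 1539.500 LSBs.
Floor → code 1539.
In hexadecimal (0x-prefixed): 0x603.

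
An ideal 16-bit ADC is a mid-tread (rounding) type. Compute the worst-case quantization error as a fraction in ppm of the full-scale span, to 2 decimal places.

Rounding → worst-case error = ½ LSB = V_FS/2^17, so 1e+06/131072 = 7.62939 ppm of full scale.

7.63 ppm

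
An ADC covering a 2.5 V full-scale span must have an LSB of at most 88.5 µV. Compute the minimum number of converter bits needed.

Number of steps required ≥ 2.5 V / 88.5 µV = 28248.59.
Need 2^N ≥ 28248.59; 2^14 = 16384, 2^15 = 32768.
Minimum N = 15.

15 bits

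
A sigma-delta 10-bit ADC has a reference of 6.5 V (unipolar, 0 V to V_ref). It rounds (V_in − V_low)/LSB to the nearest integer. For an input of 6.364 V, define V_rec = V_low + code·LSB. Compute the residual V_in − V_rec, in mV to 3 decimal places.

Step size: 6.5 V ÷ 2^10 = 6.348 mV.
Scaled input = 1002.5748 LSBs, so code = 1003.
Code 1003 maps back to 0 + 1003×0.00634766 V = 6.3666992 V.
Error = 6.364 − 6.3666992 = -0.00269922 V = -2.699 mV.

-2.699 mV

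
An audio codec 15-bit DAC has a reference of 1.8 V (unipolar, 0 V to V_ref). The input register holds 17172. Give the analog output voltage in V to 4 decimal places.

0.9433 V

LSB = 1.8 V / 2^15 = 54.93 µV.
V_out = 0 + 17172 × 5.49316e-05 V = 0.943286 V.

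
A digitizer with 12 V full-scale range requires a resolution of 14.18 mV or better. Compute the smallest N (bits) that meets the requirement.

10 bits

Number of steps required ≥ 12 V / 14.18 mV = 846.26.
Need 2^N ≥ 846.26; 2^9 = 512, 2^10 = 1024.
Minimum N = 10.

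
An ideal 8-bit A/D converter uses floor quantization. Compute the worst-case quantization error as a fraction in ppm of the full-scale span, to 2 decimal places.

Truncating → worst-case error = 1 LSB = V_FS/2^8, so 1e+06/256 = 3906.25 ppm of full scale.

3906.25 ppm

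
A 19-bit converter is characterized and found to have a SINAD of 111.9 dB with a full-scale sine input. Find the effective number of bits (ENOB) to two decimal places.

ENOB = (SINAD − 1.76) / 6.02 = (111.9 − 1.76)/6.02 = 18.296.

18.30 bits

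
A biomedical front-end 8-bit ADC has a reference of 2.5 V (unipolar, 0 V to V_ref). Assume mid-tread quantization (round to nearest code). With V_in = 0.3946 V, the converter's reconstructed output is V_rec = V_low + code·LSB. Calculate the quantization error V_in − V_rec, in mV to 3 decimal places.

Step size: 2.5 V ÷ 2^8 = 9.766 mV.
(V_in − V_low)/LSB = (0.3946 − 0)/0.00976562 = 40.4070 → code 40 (round).
Code 40 maps back to 0 + 40×0.00976562 V = 0.390625 V.
V_in − V_rec = 0.003975 V = 3.975 mV.

3.975 mV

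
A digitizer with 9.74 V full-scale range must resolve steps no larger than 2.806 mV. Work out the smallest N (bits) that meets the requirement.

12 bits

Number of steps required ≥ 9.74 V / 2.806 mV = 3471.13.
Need 2^N ≥ 3471.13; 2^11 = 2048, 2^12 = 4096.
Minimum N = 12.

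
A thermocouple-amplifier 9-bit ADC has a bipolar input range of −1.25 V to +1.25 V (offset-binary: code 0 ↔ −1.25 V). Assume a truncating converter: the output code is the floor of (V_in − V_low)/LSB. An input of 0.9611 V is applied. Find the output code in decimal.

code 452

Full-scale span = 2.5 V; LSB = 2.5/2^9 = 4.883 mV.
Input sits at 452.833 steps above V_low.
⌊·⌋(452.833) = 452.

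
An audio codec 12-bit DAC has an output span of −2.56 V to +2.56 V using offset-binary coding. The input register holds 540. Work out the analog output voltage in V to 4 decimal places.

-1.8850 V

LSB = 5.12 V / 2^12 = 1.250 mV.
V_out = (−2.56) + 540 × 0.00125 V = -1.885 V.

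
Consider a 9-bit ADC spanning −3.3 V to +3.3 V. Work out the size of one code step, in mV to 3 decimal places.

Full-scale span = 6.6 V.
LSB = 6.6 / 2^9 = 6.6 / 512 = 0.0128906 V = 12.891 mV.

12.891 mV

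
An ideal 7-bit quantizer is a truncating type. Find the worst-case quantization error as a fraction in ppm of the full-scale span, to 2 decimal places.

7812.50 ppm

Truncating → worst-case error = 1 LSB = V_FS/2^7, so 1e+06/128 = 7812.5 ppm of full scale.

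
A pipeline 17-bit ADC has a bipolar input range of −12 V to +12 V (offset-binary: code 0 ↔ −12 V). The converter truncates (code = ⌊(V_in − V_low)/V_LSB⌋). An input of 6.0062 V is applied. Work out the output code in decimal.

code 98337

Full-scale span = 24 V; LSB = 24/2^17 = 183.11 µV.
Input sits at 98337.860 steps above V_low.
Floor → code 98337.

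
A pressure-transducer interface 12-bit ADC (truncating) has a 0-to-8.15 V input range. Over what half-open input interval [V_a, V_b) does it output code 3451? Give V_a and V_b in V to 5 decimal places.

LSB = 8.15/2^12 = 1.990 mV.
V_a = V_low + 3451·LSB = 6.86661 V; V_b = V_low + 3452·LSB = 6.8686 V.

[6.86661 V, 6.86860 V)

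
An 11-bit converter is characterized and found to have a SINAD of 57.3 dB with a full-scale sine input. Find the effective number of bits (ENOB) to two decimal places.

ENOB = (SINAD − 1.76) / 6.02 = (57.3 − 1.76)/6.02 = 9.226.

9.23 bits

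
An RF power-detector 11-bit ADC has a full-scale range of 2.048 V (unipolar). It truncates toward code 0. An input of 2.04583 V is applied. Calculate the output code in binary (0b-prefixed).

code 0b11111111101 (decimal 2045)

Full-scale span = 2.048 V; LSB = 2.048/2^11 = 1.000 mV.
(V_in − V_low)/LSB = (2.04583 − 0) / 0.001 = 2045.830.
⌊·⌋(2045.830) = 2045.
In binary (0b-prefixed): 0b11111111101.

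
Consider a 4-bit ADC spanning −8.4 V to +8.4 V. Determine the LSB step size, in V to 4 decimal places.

1.0500 V

Full-scale span = 16.8 V.
LSB = 16.8 / 2^4 = 16.8 / 16 = 1.05 V = 1.0500 V.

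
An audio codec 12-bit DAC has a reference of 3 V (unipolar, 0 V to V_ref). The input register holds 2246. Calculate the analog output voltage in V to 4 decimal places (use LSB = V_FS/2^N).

LSB = 3 V / 2^12 = 0.732 mV.
V_out = 0 + 2246 × 0.000732422 V = 1.64502 V.

1.6450 V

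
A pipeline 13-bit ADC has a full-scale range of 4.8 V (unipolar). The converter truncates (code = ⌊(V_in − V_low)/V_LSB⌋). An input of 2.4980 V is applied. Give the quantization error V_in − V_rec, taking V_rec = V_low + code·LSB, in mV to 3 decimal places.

0.148 mV

Step size: 4.8 V ÷ 2^13 = 0.586 mV.
Scaled input = 4263.2533 LSBs, so code = 4263.
Reconstructed: 2.4978516 V.
Difference: 0.000148437 V → 0.148 mV.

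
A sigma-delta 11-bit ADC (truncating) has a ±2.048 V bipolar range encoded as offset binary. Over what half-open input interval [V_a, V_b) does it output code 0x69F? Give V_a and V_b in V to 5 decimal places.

LSB = 4.096/2^11 = 2.000 mV.
Code 0x69F = 1695 decimal.
V_a = V_low + 1695·LSB = 1.342 V; V_b = V_low + 1696·LSB = 1.344 V.

[1.34200 V, 1.34400 V)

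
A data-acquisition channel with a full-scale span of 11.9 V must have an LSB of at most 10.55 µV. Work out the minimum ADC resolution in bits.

21 bits

Number of steps required ≥ 11.9 V / 10.55 µV = 1127962.09.
Need 2^N ≥ 1127962.09; 2^20 = 1048576, 2^21 = 2097152.
Minimum N = 21.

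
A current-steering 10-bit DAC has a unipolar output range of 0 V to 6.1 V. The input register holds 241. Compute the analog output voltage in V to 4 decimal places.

LSB = 6.1 V / 2^10 = 5.957 mV.
V_out = 0 + 241 × 0.00595703 V = 1.43564 V.

1.4356 V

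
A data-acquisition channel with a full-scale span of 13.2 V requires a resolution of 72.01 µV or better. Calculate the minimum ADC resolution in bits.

Number of steps required ≥ 13.2 V / 72.01 µV = 183307.87.
Need 2^N ≥ 183307.87; 2^17 = 131072, 2^18 = 262144.
Minimum N = 18.

18 bits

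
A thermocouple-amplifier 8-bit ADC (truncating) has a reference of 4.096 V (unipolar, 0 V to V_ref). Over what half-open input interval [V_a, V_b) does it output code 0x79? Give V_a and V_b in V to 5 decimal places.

[1.93600 V, 1.95200 V)

LSB = 4.096/2^8 = 16.000 mV.
Code 0x79 = 121 decimal.
V_a = V_low + 121·LSB = 1.936 V; V_b = V_low + 122·LSB = 1.952 V.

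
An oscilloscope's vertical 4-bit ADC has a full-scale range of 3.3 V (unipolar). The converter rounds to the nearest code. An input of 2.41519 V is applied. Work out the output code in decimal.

Full-scale span = 3.3 V; LSB = 3.3/2^4 = 206.250 mV.
(2.41519 − 0) / 0.20625 = 11.710 LSBs.
So the output code is 12.

code 12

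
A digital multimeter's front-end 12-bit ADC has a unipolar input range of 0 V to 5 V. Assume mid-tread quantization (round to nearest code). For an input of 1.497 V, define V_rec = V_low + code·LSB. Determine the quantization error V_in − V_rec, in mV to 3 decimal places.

0.418 mV

One LSB is 5 V / 4096 = 1.221 mV.
(1.497 − 0)/0.0012207 = 1226.3424; round gives code 1226.
Reconstructed: 1.496582 V.
Difference: 0.000417969 V → 0.418 mV.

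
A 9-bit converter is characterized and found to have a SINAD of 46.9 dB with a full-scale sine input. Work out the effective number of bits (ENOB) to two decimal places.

7.50 bits

ENOB = (SINAD − 1.76) / 6.02 = (46.9 − 1.76)/6.02 = 7.498.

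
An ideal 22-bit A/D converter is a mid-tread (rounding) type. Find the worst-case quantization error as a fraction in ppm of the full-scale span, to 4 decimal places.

0.1192 ppm

Rounding → worst-case error = ½ LSB = V_FS/2^23, so 1e+06/8388608 = 0.119209 ppm of full scale.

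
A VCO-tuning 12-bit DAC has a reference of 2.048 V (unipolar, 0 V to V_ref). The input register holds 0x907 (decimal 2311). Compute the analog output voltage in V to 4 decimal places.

1.1555 V

LSB = 2.048 V / 2^12 = 0.500 mV.
Code 0x907 = 2311 decimal.
V_out = 0 + 2311 × 0.0005 V = 1.1555 V.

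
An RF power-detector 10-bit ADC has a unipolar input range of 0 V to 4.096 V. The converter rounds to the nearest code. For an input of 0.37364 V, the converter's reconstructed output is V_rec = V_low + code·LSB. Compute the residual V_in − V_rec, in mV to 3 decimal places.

Step size: 4.096 V ÷ 2^10 = 4.000 mV.
Scaled input = 93.4100 LSBs, so code = 93.
Reconstructed: 0.372 V.
Error = 0.37364 − 0.372 = 0.00164 V = 1.640 mV.

1.640 mV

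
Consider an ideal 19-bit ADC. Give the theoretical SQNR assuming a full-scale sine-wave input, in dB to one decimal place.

SNR ≈ 6.02·N + 1.76 dB = 6.02·19 + 1.76 = 116.14 dB.

116.1 dB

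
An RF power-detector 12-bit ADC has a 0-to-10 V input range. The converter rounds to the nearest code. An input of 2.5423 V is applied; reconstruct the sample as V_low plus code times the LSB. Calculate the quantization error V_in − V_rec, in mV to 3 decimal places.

0.796 mV

Step size: 10 V ÷ 2^12 = 2.441 mV.
(2.5423 − 0)/0.00244141 = 1041.3261; round gives code 1041.
V_rec = 0 + 1041·0.00244141 = 2.5415039 V.
V_in − V_rec = 0.000796094 V = 0.796 mV.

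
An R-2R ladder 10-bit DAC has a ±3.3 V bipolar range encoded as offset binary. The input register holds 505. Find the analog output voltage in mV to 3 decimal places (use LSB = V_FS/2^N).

-45.117 mV

LSB = 6.6 V / 2^10 = 6.445 mV.
V_out = (−3.3) + 505 × 0.00644531 V = -0.0451172 V.
= -45.117 mV.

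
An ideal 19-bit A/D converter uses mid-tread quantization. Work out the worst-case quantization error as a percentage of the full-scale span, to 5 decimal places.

0.00010 %

Rounding → worst-case error = ½ LSB = V_FS/2^20, so 100/1048576 = 9.53674e-05 % of full scale.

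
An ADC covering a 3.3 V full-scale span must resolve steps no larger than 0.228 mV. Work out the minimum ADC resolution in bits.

14 bits

Number of steps required ≥ 3.3 V / 0.228 mV = 14473.68.
Need 2^N ≥ 14473.68; 2^13 = 8192, 2^14 = 16384.
Minimum N = 14.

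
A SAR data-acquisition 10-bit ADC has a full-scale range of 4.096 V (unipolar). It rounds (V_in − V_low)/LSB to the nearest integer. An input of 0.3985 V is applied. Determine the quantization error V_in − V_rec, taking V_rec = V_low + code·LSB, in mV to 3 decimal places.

LSB = 4.096/2^10 = 4.000 mV.
(0.3985 − 0)/0.004 = 99.6250; round gives code 100.
Code 100 maps back to 0 + 100×0.004 V = 0.4 V.
Error = 0.3985 − 0.4 = -0.0015 V = -1.500 mV.

-1.500 mV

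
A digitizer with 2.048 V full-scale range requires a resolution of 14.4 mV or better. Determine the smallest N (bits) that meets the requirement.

8 bits

Number of steps required ≥ 2.048 V / 14.4 mV = 142.22.
Need 2^N ≥ 142.22; 2^7 = 128, 2^8 = 256.
Minimum N = 8.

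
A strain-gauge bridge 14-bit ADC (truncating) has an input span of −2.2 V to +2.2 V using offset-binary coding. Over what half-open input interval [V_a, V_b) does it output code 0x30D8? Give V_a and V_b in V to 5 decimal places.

[1.15801 V, 1.15828 V)

LSB = 4.4/2^14 = 268.55 µV.
Code 0x30D8 = 12504 decimal.
V_a = V_low + 12504·LSB = 1.15801 V; V_b = V_low + 12505·LSB = 1.15828 V.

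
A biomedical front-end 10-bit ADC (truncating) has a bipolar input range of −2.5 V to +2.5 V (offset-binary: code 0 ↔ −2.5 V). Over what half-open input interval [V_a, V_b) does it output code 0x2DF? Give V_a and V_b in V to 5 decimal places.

[1.08887 V, 1.09375 V)

LSB = 5/2^10 = 4.883 mV.
Code 0x2DF = 735 decimal.
V_a = V_low + 735·LSB = 1.08887 V; V_b = V_low + 736·LSB = 1.09375 V.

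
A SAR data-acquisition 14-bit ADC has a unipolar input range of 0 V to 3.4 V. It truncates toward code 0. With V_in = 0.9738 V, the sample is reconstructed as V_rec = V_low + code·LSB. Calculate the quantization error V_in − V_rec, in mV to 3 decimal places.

LSB = 3.4/2^14 = 207.52 µV.
(V_in − V_low)/LSB = (0.9738 − 0)/0.00020752 = 4692.5704 → code 4692 (floor).
V_rec = 0 + 4692·0.00020752 = 0.97368164 V.
Difference: 0.000118359 V → 0.118 mV.

0.118 mV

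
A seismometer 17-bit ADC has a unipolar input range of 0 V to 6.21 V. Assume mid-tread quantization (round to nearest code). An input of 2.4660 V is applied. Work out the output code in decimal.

code 52049

Full-scale span = 6.21 V; LSB = 6.21/2^17 = 47.38 µV.
(2.4660 − 0) / 4.73785e-05 = 52048.881 LSBs.
round(52048.881) = 52049.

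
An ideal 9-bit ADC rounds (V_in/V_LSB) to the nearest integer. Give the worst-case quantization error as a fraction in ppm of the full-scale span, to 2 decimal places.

976.56 ppm

Rounding → worst-case error = ½ LSB = V_FS/2^10, so 1e+06/1024 = 976.562 ppm of full scale.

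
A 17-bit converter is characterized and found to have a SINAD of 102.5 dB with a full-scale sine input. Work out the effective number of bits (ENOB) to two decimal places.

ENOB = (SINAD − 1.76) / 6.02 = (102.5 − 1.76)/6.02 = 16.734.

16.73 bits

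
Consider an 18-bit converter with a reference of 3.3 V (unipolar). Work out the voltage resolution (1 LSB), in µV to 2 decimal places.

12.59 µV

Full-scale span = 3.3 V.
LSB = 3.3 / 2^18 = 3.3 / 262144 = 1.25885e-05 V = 12.59 µV.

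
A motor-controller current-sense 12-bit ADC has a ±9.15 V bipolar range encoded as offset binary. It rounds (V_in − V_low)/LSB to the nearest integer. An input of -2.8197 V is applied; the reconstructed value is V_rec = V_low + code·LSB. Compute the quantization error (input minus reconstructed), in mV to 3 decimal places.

LSB = 18.3/2^12 = 4.468 mV.
Scaled input = 1416.8803 LSBs, so code = 1417.
Reconstructed: -2.819165 V.
Difference: -0.000534961 V → -0.535 mV.

-0.535 mV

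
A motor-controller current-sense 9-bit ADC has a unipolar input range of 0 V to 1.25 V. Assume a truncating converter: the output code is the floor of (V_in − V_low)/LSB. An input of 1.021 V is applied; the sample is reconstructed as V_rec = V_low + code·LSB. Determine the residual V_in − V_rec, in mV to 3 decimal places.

0.492 mV

Step size: 1.25 V ÷ 2^9 = 2.441 mV.
(V_in − V_low)/LSB = (1.021 − 0)/0.00244141 = 418.2016 → code 418 (floor).
Code 418 maps back to 0 + 418×0.00244141 V = 1.0205078 V.
V_in − V_rec = 0.000492188 V = 0.492 mV.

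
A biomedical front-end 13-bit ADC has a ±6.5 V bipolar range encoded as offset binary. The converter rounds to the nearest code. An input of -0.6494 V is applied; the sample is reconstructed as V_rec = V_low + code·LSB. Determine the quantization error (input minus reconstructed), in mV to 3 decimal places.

LSB = 13/2^13 = 1.587 mV.
Scaled input = 3686.7781 LSBs, so code = 3687.
V_rec = (−6.5) + 3687·0.00158691 = -0.64904785 V.
Error = -0.6494 − (−0.64904785) = -0.000352148 V = -0.352 mV.

-0.352 mV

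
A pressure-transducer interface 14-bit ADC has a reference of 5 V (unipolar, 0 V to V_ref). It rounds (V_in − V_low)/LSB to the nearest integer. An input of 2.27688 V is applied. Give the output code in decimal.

LSB = 5 V / 16384 = 305.18 µV.
(2.27688 − 0) / 0.000305176 = 7460.880 LSBs.
round(7460.880) = 7461.

code 7461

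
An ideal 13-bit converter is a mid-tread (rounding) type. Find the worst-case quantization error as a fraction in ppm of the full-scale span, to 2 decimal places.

Rounding → worst-case error = ½ LSB = V_FS/2^14, so 1e+06/16384 = 61.0352 ppm of full scale.

61.04 ppm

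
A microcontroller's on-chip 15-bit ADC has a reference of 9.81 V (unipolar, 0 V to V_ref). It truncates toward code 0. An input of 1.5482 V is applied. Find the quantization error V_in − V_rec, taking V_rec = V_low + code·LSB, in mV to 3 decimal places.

0.119 mV

LSB = 9.81/2^15 = 299.38 µV.
(1.5482 − 0)/0.000299377 = 5171.3983; ⌊·⌋ gives code 5171.
Reconstructed: 1.5480807 V.
Error = 1.5482 − 1.5480807 = 0.00011925 V = 0.119 mV.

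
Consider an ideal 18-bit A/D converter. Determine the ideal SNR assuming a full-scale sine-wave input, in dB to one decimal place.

SNR ≈ 6.02·N + 1.76 dB = 6.02·18 + 1.76 = 110.12 dB.

110.1 dB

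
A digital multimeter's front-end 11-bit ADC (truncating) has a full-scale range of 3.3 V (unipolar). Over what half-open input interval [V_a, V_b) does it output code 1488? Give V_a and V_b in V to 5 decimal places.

LSB = 3.3/2^11 = 1.611 mV.
V_a = V_low + 1488·LSB = 2.39766 V; V_b = V_low + 1489·LSB = 2.39927 V.

[2.39766 V, 2.39927 V)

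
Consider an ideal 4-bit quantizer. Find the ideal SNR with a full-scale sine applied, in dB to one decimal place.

SNR ≈ 6.02·N + 1.76 dB = 6.02·4 + 1.76 = 25.84 dB.

25.8 dB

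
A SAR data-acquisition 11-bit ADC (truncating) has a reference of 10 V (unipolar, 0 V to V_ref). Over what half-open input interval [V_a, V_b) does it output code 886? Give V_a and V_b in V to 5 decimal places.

LSB = 10/2^11 = 4.883 mV.
V_a = V_low + 886·LSB = 4.32617 V; V_b = V_low + 887·LSB = 4.33105 V.

[4.32617 V, 4.33105 V)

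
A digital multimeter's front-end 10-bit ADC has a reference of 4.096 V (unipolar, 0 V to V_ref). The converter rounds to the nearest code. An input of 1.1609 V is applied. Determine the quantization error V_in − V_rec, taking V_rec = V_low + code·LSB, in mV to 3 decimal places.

LSB = 4.096/2^10 = 4.000 mV.
(1.1609 − 0)/0.004 = 290.2250; round gives code 290.
Reconstructed: 1.16 V.
Error = 1.1609 − 1.16 = 0.0009 V = 0.900 mV.

0.900 mV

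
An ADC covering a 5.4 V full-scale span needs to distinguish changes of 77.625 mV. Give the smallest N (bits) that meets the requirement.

Number of steps required ≥ 5.4 V / 77.625 mV = 69.57.
Need 2^N ≥ 69.57; 2^6 = 64, 2^7 = 128.
Minimum N = 7.

7 bits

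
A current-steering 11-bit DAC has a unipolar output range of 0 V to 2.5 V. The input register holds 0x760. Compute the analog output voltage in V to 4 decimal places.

2.3047 V

LSB = 2.5 V / 2^11 = 1.221 mV.
Code 0x760 = 1888 decimal.
V_out = 0 + 1888 × 0.0012207 V = 2.30469 V.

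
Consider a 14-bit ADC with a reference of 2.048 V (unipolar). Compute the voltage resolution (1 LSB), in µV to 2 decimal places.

Full-scale span = 2.048 V.
LSB = 2.048 / 2^14 = 2.048 / 16384 = 0.000125 V = 125.00 µV.

125.00 µV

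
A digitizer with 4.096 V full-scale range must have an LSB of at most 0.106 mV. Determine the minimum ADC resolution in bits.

16 bits

Number of steps required ≥ 4.096 V / 0.106 mV = 38641.51.
Need 2^N ≥ 38641.51; 2^15 = 32768, 2^16 = 65536.
Minimum N = 16.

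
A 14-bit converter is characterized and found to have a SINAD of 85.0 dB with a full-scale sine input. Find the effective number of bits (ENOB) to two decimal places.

ENOB = (SINAD − 1.76) / 6.02 = (85.0 − 1.76)/6.02 = 13.827.

13.83 bits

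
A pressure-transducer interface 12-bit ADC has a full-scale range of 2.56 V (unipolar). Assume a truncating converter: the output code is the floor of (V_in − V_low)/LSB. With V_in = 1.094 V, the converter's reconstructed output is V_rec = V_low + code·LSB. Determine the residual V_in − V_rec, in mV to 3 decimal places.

0.250 mV

One LSB is 2.56 V / 4096 = 0.625 mV.
(1.094 − 0)/0.000625 = 1750.4000; ⌊·⌋ gives code 1750.
Code 1750 maps back to 0 + 1750×0.000625 V = 1.09375 V.
Error = 1.094 − 1.09375 = 0.00025 V = 0.250 mV.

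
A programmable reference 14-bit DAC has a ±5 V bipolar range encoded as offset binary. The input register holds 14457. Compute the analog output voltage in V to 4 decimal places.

3.8239 V

LSB = 10 V / 2^14 = 0.610 mV.
V_out = (−5) + 14457 × 0.000610352 V = 3.82385 V.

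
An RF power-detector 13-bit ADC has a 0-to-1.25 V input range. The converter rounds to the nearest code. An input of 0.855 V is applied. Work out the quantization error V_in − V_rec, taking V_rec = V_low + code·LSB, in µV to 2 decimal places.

50.05 µV

LSB = 1.25/2^13 = 152.59 µV.
(0.855 − 0)/0.000152588 = 5603.3280; round gives code 5603.
Reconstructed: 0.85494995 V.
Error = 0.855 − 0.85494995 = 5.00488e-05 V = 50.05 µV.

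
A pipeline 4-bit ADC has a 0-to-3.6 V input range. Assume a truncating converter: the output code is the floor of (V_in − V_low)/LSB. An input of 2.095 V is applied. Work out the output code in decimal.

LSB = 3.6 V / 16 = 225.000 mV.
Input sits at 9.311 steps above V_low.
⌊·⌋(9.311) = 9.

code 9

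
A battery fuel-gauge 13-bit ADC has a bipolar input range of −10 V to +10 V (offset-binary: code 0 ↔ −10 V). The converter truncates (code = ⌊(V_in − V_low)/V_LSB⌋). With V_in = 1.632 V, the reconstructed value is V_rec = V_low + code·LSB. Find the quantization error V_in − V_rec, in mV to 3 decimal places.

One LSB is 20 V / 8192 = 2.441 mV.
(V_in − V_low)/LSB = (1.632 − (−10))/0.00244141 = 4764.4672 → code 4764 (floor).
Reconstructed: 1.6308594 V.
V_in − V_rec = 0.00114062 V = 1.141 mV.

1.141 mV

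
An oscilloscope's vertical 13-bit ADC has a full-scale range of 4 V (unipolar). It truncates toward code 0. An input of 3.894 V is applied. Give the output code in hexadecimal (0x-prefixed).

code 0x1F26 (decimal 7974)

Full-scale span = 4 V; LSB = 4/2^13 = 488.28 µV.
(3.894 − 0) / 0.000488281 = 7974.912 LSBs.
Floor → code 7974.
In hexadecimal (0x-prefixed): 0x1F26.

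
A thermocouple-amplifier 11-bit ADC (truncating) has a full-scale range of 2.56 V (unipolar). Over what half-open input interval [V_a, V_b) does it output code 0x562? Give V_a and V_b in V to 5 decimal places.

LSB = 2.56/2^11 = 1.250 mV.
Code 0x562 = 1378 decimal.
V_a = V_low + 1378·LSB = 1.7225 V; V_b = V_low + 1379·LSB = 1.72375 V.

[1.72250 V, 1.72375 V)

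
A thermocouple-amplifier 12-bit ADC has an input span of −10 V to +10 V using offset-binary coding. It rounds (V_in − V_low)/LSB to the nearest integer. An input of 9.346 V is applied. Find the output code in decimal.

Full-scale span = 20 V; LSB = 20/2^12 = 4.883 mV.
(V_in − V_low)/LSB = (9.346 − (−10)) / 0.00488281 = 3962.061.
Round → code 3962.

code 3962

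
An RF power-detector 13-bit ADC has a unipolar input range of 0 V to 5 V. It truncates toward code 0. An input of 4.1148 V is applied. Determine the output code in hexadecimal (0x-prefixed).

code 0x1A55 (decimal 6741)

With 8192 levels over 5 V, one step is 0.610 mV.
(4.1148 − 0) / 0.000610352 = 6741.688 LSBs.
So the output code is 6741.
In hexadecimal (0x-prefixed): 0x1A55.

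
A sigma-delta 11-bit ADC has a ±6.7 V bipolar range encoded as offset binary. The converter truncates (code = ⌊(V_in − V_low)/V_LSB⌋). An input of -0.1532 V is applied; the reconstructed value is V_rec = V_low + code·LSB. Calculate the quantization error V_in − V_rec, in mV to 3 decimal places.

Step size: 13.4 V ÷ 2^11 = 6.543 mV.
(-0.1532 − (−6.7))/0.00654297 = 1000.5856; ⌊·⌋ gives code 1000.
Reconstructed: -0.15703125 V.
V_in − V_rec = 0.00383125 V = 3.831 mV.

3.831 mV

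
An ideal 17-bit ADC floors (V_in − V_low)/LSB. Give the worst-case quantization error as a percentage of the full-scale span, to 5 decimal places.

0.00076 %

Truncating → worst-case error = 1 LSB = V_FS/2^17, so 100/131072 = 0.000762939 % of full scale.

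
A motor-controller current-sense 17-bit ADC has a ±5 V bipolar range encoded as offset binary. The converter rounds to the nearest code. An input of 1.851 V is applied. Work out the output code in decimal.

code 89797

Full-scale span = 10 V; LSB = 10/2^17 = 76.29 µV.
(1.851 − (−5)) / 7.62939e-05 = 89797.427 LSBs.
Round → code 89797.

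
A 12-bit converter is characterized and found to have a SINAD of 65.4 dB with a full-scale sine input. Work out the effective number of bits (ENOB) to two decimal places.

10.57 bits

ENOB = (SINAD − 1.76) / 6.02 = (65.4 − 1.76)/6.02 = 10.571.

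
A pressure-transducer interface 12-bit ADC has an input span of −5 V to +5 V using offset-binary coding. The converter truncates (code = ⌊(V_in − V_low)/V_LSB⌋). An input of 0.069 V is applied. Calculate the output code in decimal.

Full-scale span = 10 V; LSB = 10/2^12 = 2.441 mV.
(V_in − V_low)/LSB = (0.069 − (−5)) / 0.00244141 = 2076.262.
So the output code is 2076.

code 2076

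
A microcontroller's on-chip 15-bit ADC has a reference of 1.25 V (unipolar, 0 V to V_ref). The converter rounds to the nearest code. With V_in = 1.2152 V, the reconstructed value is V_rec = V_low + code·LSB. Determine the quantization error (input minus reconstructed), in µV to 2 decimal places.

Step size: 1.25 V ÷ 2^15 = 38.15 µV.
(1.2152 − 0)/3.8147e-05 = 31855.7389; round gives code 31856.
Reconstructed: 1.21521 V.
Difference: -9.96094e-06 V → -9.96 µV.

-9.96 µV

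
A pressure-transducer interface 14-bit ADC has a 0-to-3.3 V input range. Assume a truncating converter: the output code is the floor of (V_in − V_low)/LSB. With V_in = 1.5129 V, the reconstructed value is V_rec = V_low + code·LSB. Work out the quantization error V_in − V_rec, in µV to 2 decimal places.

64.31 µV

Step size: 3.3 V ÷ 2^14 = 201.42 µV.
(V_in − V_low)/LSB = (1.5129 − 0)/0.000201416 = 7511.3193 → code 7511 (floor).
V_rec = 0 + 7511·0.000201416 = 1.5128357 V.
V_in − V_rec = 6.43066e-05 V = 64.31 µV.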